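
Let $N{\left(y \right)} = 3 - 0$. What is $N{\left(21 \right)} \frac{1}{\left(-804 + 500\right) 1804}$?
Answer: $- \frac{3}{548416} \approx -5.4703 \cdot 10^{-6}$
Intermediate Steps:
$N{\left(y \right)} = 3$ ($N{\left(y \right)} = 3 + 0 = 3$)
$N{\left(21 \right)} \frac{1}{\left(-804 + 500\right) 1804} = 3 \frac{1}{\left(-804 + 500\right) 1804} = 3 \frac{1}{-304} \cdot \frac{1}{1804} = 3 \left(\left(- \frac{1}{304}\right) \frac{1}{1804}\right) = 3 \left(- \frac{1}{548416}\right) = - \frac{3}{548416}$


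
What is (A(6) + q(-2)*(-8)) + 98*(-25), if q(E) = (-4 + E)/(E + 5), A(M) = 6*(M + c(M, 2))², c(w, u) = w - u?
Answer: -1834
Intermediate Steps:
A(M) = 6*(-2 + 2*M)² (A(M) = 6*(M + (M - 1*2))² = 6*(M + (M - 2))² = 6*(M + (-2 + M))² = 6*(-2 + 2*M)²)
q(E) = (-4 + E)/(5 + E)
(A(6) + q(-2)*(-8)) + 98*(-25) = (24*(-1 + 6)² + ((-4 - 2)/(5 - 2))*(-8)) + 98*(-25) = (24*5² + (-6/3)*(-8)) - 2450 = (24*25 + ((⅓)*(-6))*(-8)) - 2450 = (600 - 2*(-8)) - 2450 = (600 + 16) - 2450 = 616 - 2450 = -1834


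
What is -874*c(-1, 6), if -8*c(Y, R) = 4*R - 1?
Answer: 10051/4 ≈ 2512.8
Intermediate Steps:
c(Y, R) = ⅛ - R/2 (c(Y, R) = -(4*R - 1)/8 = -(-1 + 4*R)/8 = ⅛ - R/2)
-874*c(-1, 6) = -874*(⅛ - ½*6) = -874*(⅛ - 3) = -874*(-23/8) = 10051/4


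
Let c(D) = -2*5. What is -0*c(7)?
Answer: 0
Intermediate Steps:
c(D) = -10
-0*c(7) = -0*(-10) = -116*0 = 0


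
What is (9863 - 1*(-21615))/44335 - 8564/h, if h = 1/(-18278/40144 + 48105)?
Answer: -7050124457159487/17113310 ≈ -4.1197e+8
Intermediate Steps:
h = 1544/74273417 (h = 1/(-18278*1/40144 + 48105) = 1/(-703/1544 + 48105) = 1/(74273417/1544) = 1544/74273417 ≈ 2.0788e-5)
(9863 - 1*(-21615))/44335 - 8564/h = (9863 - 1*(-21615))/44335 - 8564/1544/74273417 = (9863 + 21615)*(1/44335) - 8564*74273417/1544 = 31478*(1/44335) - 159019385797/386 = 31478/44335 - 159019385797/386 = -7050124457159487/17113310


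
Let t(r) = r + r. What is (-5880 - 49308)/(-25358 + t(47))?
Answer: 13797/6316 ≈ 2.1845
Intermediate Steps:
t(r) = 2*r
(-5880 - 49308)/(-25358 + t(47)) = (-5880 - 49308)/(-25358 + 2*47) = -55188/(-25358 + 94) = -55188/(-25264) = -55188*(-1/25264) = 13797/6316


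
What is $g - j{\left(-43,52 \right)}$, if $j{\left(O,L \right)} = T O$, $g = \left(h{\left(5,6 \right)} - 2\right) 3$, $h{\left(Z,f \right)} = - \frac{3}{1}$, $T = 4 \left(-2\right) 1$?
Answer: $-359$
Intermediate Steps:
$T = -8$ ($T = \left(-8\right) 1 = -8$)
$h{\left(Z,f \right)} = -3$ ($h{\left(Z,f \right)} = \left(-3\right) 1 = -3$)
$g = -15$ ($g = \left(-3 - 2\right) 3 = \left(-5\right) 3 = -15$)
$j{\left(O,L \right)} = - 8 O$
$g - j{\left(-43,52 \right)} = -15 - \left(-8\right) \left(-43\right) = -15 - 344 = -359$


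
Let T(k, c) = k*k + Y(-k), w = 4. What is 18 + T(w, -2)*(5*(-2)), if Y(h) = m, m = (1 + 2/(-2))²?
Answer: -142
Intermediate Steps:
m = 0 (m = (1 + 2*(-½))² = (1 - 1)² = 0² = 0)
Y(h) = 0
T(k, c) = k² (T(k, c) = k*k + 0 = k² + 0 = k²)
18 + T(w, -2)*(5*(-2)) = 18 + 4²*(5*(-2)) = 18 + 16*(-10) = 18 - 160 = -142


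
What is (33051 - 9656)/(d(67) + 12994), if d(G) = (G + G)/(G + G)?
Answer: 4679/2599 ≈ 1.8003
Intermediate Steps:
d(G) = 1 (d(G) = (2*G)/((2*G)) = (2*G)*(1/(2*G)) = 1)
(33051 - 9656)/(d(67) + 12994) = (33051 - 9656)/(1 + 12994) = 23395/12995 = 23395*(1/12995) = 4679/2599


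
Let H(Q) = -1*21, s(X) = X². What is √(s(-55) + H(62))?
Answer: 2*√751 ≈ 54.809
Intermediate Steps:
H(Q) = -21
√(s(-55) + H(62)) = √((-55)² - 21) = √(3025 - 21) = √3004 = 2*√751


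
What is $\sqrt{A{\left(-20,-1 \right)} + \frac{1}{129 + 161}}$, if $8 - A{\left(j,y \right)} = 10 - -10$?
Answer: $\frac{7 i \sqrt{20590}}{290} \approx 3.4636 i$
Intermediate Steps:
$A{\left(j,y \right)} = -12$ ($A{\left(j,y \right)} = 8 - \left(10 - -10\right) = 8 - \left(10 + 10\right) = 8 - 20 = -12$)
$\sqrt{A{\left(-20,-1 \right)} + \frac{1}{129 + 161}} = \sqrt{-12 + \frac{1}{129 + 161}} = \sqrt{-12 + \frac{1}{290}} = \sqrt{- \frac{3479}{290}} = \frac{7 i \sqrt{20590}}{290}$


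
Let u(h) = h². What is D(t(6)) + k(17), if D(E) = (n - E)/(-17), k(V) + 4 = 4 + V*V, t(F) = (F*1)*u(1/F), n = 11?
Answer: 29413/102 ≈ 288.36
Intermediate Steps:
t(F) = 1/F (t(F) = (F*1)*(1/F)² = F/F² = 1/F)
k(V) = V² (k(V) = -4 + (4 + V*V) = -4 + (4 + V²) = V²)
D(E) = -11/17 + E/17 (D(E) = (11 - E)/(-17) = (11 - E)*(-1/17) = -11/17 + E/17)
D(t(6)) + k(17) = (-11/17 + (1/17)/6) + 17² = (-11/17 + (1/17)*(⅙)) + 289 = (-11/17 + 1/102) + 289 = -65/102 + 289 = 29413/102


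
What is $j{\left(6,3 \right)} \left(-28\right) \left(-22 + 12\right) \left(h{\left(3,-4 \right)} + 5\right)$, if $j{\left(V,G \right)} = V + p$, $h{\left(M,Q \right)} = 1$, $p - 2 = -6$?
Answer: $3360$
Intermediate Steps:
$p = -4$ ($p = 2 - 6 = -4$)
$j{\left(V,G \right)} = -4 + V$ ($j{\left(V,G \right)} = V - 4 = -4 + V$)
$j{\left(6,3 \right)} \left(-28\right) \left(-22 + 12\right) \left(h{\left(3,-4 \right)} + 5\right) = \left(-4 + 6\right) \left(-28\right) \left(-22 + 12\right) \left(1 + 5\right) = 2 \left(-28\right) \left(\left(-10\right) 6\right) = \left(-56\right) \left(-60\right) = 3360$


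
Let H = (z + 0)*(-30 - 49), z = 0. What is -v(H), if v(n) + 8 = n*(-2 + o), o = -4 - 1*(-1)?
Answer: 8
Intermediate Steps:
H = 0 (H = (0 + 0)*(-30 - 49) = 0*(-79) = 0)
o = -3 (o = -4 + 1 = -3)
v(n) = -8 - 5*n (v(n) = -8 + n*(-2 - 3) = -8 + n*(-5) = -8 - 5*n)
-v(H) = -(-8 - 5*0) = -(-8 + 0) = -1*(-8) = 8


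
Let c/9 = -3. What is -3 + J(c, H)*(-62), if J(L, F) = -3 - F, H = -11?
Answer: -499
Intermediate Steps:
c = -27 (c = 9*(-3) = -27)
-3 + J(c, H)*(-62) = -3 + (-3 - 1*(-11))*(-62) = -3 + (-3 + 11)*(-62) = -3 + 8*(-62) = -3 - 496 = -499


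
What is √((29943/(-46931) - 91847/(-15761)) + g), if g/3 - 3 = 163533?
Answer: 7*√5478104264364342318058/739679491 ≈ 700.44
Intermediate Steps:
g = 490608 (g = 9 + 3*163533 = 9 + 490599 = 490608)
√((29943/(-46931) - 91847/(-15761)) + g) = √((29943/(-46931) - 91847/(-15761)) + 490608) = √((29943*(-1/46931) - 91847*(-1/15761)) + 490608) = √((-29943/46931 + 91847/15761) + 490608) = √(3838539934/739679491 + 490608) = √(362896514260462/739679491) = 7*√5478104264364342318058/739679491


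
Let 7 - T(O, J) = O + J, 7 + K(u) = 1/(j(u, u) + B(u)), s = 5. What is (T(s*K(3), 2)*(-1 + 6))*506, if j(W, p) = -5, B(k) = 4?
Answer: 113850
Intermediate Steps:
K(u) = -8 (K(u) = -7 + 1/(-5 + 4) = -7 + 1/(-1) = -7 - 1 = -8)
T(O, J) = 7 - J - O (T(O, J) = 7 - (O + J) = 7 - (J + O) = 7 + (-J - O) = 7 - J - O)
(T(s*K(3), 2)*(-1 + 6))*506 = ((7 - 1*2 - 5*(-8))*(-1 + 6))*506 = ((7 - 2 - 1*(-40))*5)*506 = ((7 - 2 + 40)*5)*506 = (45*5)*506 = 225*506 = 113850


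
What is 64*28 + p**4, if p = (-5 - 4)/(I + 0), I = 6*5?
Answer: 17920081/10000 ≈ 1792.0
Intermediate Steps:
I = 30
p = -3/10 (p = (-5 - 4)/(30 + 0) = -9/30 = -9*1/30 = -3/10 ≈ -0.30000)
64*28 + p**4 = 64*28 + (-3/10)**4 = 1792 + 81/10000 = 17920081/10000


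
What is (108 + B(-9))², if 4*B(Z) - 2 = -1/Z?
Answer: 15264649/1296 ≈ 11778.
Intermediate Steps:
B(Z) = ½ - 1/(4*Z) (B(Z) = ½ + (-1/Z)/4 = ½ - 1/(4*Z))
(108 + B(-9))² = (108 + (¼)*(-1 + 2*(-9))/(-9))² = (108 + (¼)*(-⅑)*(-1 - 18))² = (108 + (¼)*(-⅑)*(-19))² = (108 + 19/36)² = (3907/36)² = 15264649/1296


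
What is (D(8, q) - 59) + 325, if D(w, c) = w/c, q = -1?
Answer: 258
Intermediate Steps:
(D(8, q) - 59) + 325 = (8/(-1) - 59) + 325 = (8*(-1) - 59) + 325 = (-8 - 59) + 325 = -67 + 325 = 258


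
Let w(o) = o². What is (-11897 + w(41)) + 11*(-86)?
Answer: -11162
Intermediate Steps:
(-11897 + w(41)) + 11*(-86) = (-11897 + 41²) + 11*(-86) = (-11897 + 1681) - 946 = -10216 - 946 = -11162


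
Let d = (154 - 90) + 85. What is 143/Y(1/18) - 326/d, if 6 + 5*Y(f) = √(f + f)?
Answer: -325147/2533 ≈ -128.36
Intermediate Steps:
Y(f) = -6/5 + √2*√f/5 (Y(f) = -6/5 + √(f + f)/5 = -6/5 + √(2*f)/5 = -6/5 + (√2*√f)/5 = -6/5 + √2*√f/5)
d = 149 (d = 64 + 85 = 149)
143/Y(1/18) - 326/d = 143/(-6/5 + √2*√(1/18)/5) - 326/149 = 143/(-6/5 + √2*√(1/18)/5) - 326*1/149 = 143/(-6/5 + √2*(√2/6)/5) - 326/149 = 143/(-6/5 + 1/15) - 326/149 = 143/(-17/15) - 326/149 = 143*(-15/17) - 326/149 = -2145/17 - 326/149 = -325147/2533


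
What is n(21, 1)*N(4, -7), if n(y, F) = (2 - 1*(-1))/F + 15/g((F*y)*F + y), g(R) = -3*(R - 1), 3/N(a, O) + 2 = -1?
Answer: -118/41 ≈ -2.8780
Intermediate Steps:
N(a, O) = -1 (N(a, O) = 3/(-2 - 1) = 3/(-3) = 3*(-⅓) = -1)
g(R) = 3 - 3*R (g(R) = -3*(-1 + R) = 3 - 3*R)
n(y, F) = 3/F + 15/(3 - 3*y - 3*y*F²) (n(y, F) = (2 - 1*(-1))/F + 15/(3 - 3*((F*y)*F + y)) = (2 + 1)/F + 15/(3 - 3*(y*F² + y)) = 3/F + 15/(3 - 3*(y + y*F²)) = 3/F + 15/(3 + (-3*y - 3*y*F²)) = 3/F + 15/(3 - 3*y - 3*y*F²))
n(21, 1)*N(4, -7) = (-15/(-3 + 3*21 + 3*21*1²) + 3/1)*(-1) = (-15/(-3 + 63 + 3*21*1) + 3*1)*(-1) = (-15/(-3 + 63 + 63) + 3)*(-1) = (-15/123 + 3)*(-1) = (-15*1/123 + 3)*(-1) = (-5/41 + 3)*(-1) = (118/41)*(-1) = -118/41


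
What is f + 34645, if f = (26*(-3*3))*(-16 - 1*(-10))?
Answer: 36049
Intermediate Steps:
f = 1404 (f = (26*(-9))*(-16 + 10) = -234*(-6) = 1404)
f + 34645 = 1404 + 34645 = 36049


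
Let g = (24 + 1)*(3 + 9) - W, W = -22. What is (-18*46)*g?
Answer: -266616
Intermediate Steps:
g = 322 (g = (24 + 1)*(3 + 9) - 1*(-22) = 25*12 + 22 = 300 + 22 = 322)
(-18*46)*g = -18*46*322 = -828*322 = -266616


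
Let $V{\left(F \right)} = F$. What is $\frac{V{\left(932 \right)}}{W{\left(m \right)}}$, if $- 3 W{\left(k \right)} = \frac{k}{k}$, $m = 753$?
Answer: $-2796$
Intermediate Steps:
$W{\left(k \right)} = - \frac{1}{3}$ ($W{\left(k \right)} = - \frac{k \frac{1}{k}}{3} = \left(- \frac{1}{3}\right) 1 = - \frac{1}{3}$)
$\frac{V{\left(932 \right)}}{W{\left(m \right)}} = \frac{932}{- \frac{1}{3}} = 932 \left(-3\right) = -2796$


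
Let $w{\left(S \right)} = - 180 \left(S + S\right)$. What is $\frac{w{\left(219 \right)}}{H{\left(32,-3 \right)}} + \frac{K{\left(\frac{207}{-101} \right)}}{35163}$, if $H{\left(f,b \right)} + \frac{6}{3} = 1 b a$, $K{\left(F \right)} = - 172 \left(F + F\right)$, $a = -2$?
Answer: $- \frac{7777696058}{394607} \approx -19710.0$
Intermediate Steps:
$w{\left(S \right)} = - 360 S$ ($w{\left(S \right)} = - 180 \cdot 2 S = - 360 S$)
$K{\left(F \right)} = - 344 F$ ($K{\left(F \right)} = - 172 \cdot 2 F = - 344 F$)
$H{\left(f,b \right)} = -2 - 2 b$ ($H{\left(f,b \right)} = -2 + 1 b \left(-2\right) = -2 + b \left(-2\right) = -2 - 2 b$)
$\frac{w{\left(219 \right)}}{H{\left(32,-3 \right)}} + \frac{K{\left(\frac{207}{-101} \right)}}{35163} = \frac{\left(-360\right) 219}{-2 - -6} + \frac{\left(-344\right) \frac{207}{-101}}{35163} = - \frac{78840}{-2 + 6} + - 344 \cdot 207 \left(- \frac{1}{101}\right) \frac{1}{35163} = - \frac{78840}{4} + \left(-344\right) \left(- \frac{207}{101}\right) \frac{1}{35163} = \left(-78840\right) \frac{1}{4} + \frac{71208}{101} \cdot \frac{1}{35163} = -19710 + \frac{7912}{394607} = - \frac{7777696058}{394607}$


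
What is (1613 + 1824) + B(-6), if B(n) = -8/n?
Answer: 10315/3 ≈ 3438.3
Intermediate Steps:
(1613 + 1824) + B(-6) = (1613 + 1824) - 8/(-6) = 3437 - 8*(-⅙) = 3437 + 4/3 = 10315/3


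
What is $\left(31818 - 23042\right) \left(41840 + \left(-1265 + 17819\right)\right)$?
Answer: $512465744$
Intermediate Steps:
$\left(31818 - 23042\right) \left(41840 + \left(-1265 + 17819\right)\right) = 8776 \left(41840 + 16554\right) = 8776 \cdot 58394 = 512465744$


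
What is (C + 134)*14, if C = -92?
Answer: 588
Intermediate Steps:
(C + 134)*14 = (-92 + 134)*14 = 42*14 = 588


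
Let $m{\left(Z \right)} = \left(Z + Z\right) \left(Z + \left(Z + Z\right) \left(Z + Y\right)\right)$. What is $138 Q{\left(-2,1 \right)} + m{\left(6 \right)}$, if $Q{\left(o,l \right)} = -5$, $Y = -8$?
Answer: $-906$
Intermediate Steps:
$m{\left(Z \right)} = 2 Z \left(Z + 2 Z \left(-8 + Z\right)\right)$ ($m{\left(Z \right)} = \left(Z + Z\right) \left(Z + \left(Z + Z\right) \left(Z - 8\right)\right) = 2 Z \left(Z + 2 Z \left(-8 + Z\right)\right)$)
$138 Q{\left(-2,1 \right)} + m{\left(6 \right)} = 138 \left(-5\right) + 6^{2} \left(-30 + 4 \cdot 6\right) = -690 + 36 \left(-30 + 24\right) = -690 + 36 \left(-6\right) = -690 - 216 = -906$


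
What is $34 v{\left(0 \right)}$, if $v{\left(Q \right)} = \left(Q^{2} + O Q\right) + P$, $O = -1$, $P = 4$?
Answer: $136$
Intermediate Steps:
$v{\left(Q \right)} = 4 + Q^{2} - Q$ ($v{\left(Q \right)} = \left(Q^{2} - Q\right) + 4 = 4 + Q^{2} - Q$)
$34 v{\left(0 \right)} = 34 \left(4 + 0^{2} - 0\right) = 34 \left(4 + 0 + 0\right) = 34 \cdot 4 = 136$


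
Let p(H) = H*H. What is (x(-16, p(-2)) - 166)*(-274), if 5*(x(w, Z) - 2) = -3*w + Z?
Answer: 210432/5 ≈ 42086.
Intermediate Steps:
p(H) = H²
x(w, Z) = 2 - 3*w/5 + Z/5 (x(w, Z) = 2 + (-3*w + Z)/5 = 2 + (Z - 3*w)/5 = 2 + (-3*w/5 + Z/5) = 2 - 3*w/5 + Z/5)
(x(-16, p(-2)) - 166)*(-274) = ((2 - ⅗*(-16) + (⅕)*(-2)²) - 166)*(-274) = ((2 + 48/5 + (⅕)*4) - 166)*(-274) = ((2 + 48/5 + ⅘) - 166)*(-274) = (62/5 - 166)*(-274) = -768/5*(-274) = 210432/5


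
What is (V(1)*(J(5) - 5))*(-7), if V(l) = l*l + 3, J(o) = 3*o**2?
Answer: -1960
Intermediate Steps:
V(l) = 3 + l**2 (V(l) = l**2 + 3 = 3 + l**2)
(V(1)*(J(5) - 5))*(-7) = ((3 + 1**2)*(3*5**2 - 5))*(-7) = ((3 + 1)*(3*25 - 5))*(-7) = (4*(75 - 5))*(-7) = (4*70)*(-7) = 280*(-7) = -1960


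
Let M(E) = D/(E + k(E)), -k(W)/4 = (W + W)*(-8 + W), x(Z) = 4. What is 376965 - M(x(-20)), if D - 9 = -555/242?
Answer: 4013922779/10648 ≈ 3.7697e+5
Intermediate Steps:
k(W) = -8*W*(-8 + W) (k(W) = -4*(W + W)*(-8 + W) = -4*2*W*(-8 + W) = -8*W*(-8 + W))
D = 1623/242 (D = 9 - 555/242 = 1623/242 ≈ 6.7066)
M(E) = 1623/(242*(E + 8*E*(8 - E)))
376965 - M(x(-20)) = 376965 - (-1623)/(242*4*(-65 + 8*4)) = 376965 - (-1623)/(242*4*(-65 + 32)) = 376965 - (-1623)/(242*4*(-33)) = 376965 - (-1623)*(-1)/(242*4*33) = 376965 - 1*541/10648 = 376965 - 541/10648 = 4013922779/10648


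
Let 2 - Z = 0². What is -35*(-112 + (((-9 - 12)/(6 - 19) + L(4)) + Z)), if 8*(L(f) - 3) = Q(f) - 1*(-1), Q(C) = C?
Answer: 381325/104 ≈ 3666.6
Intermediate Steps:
Z = 2 (Z = 2 - 1*0² = 2 - 1*0 = 2 + 0 = 2)
L(f) = 25/8 + f/8 (L(f) = 3 + (f - 1*(-1))/8 = 3 + (f + 1)/8 = 3 + (1 + f)/8 = 3 + (⅛ + f/8) = 25/8 + f/8)
-35*(-112 + (((-9 - 12)/(6 - 19) + L(4)) + Z)) = -35*(-112 + (((-9 - 12)/(6 - 19) + (25/8 + (⅛)*4)) + 2)) = -35*(-112 + ((-21/(-13) + (25/8 + ½)) + 2)) = -35*(-112 + ((-21*(-1/13) + 29/8) + 2)) = -35*(-112 + ((21/13 + 29/8) + 2)) = -35*(-112 + (545/104 + 2)) = -35*(-112 + 753/104) = -35*(-10895/104) = 381325/104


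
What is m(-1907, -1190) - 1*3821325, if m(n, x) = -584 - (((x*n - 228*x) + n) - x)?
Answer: -6361842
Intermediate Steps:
m(n, x) = -584 - n + 229*x - n*x (m(n, x) = -584 - (((n*x - 228*x) + n) - x) = -584 - (((-228*x + n*x) + n) - x) = -584 - ((n - 228*x + n*x) - x) = -584 - (n - 229*x + n*x) = -584 + (-n + 229*x - n*x) = -584 - n + 229*x - n*x)
m(-1907, -1190) - 1*3821325 = (-584 - 1*(-1907) + 229*(-1190) - 1*(-1907)*(-1190)) - 1*3821325 = (-584 + 1907 - 272510 - 2269330) - 3821325 = -2540517 - 3821325 = -6361842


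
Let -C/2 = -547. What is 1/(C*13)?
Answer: 1/14222 ≈ 7.0314e-5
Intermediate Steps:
C = 1094 (C = -2*(-547) = 1094)
1/(C*13) = 1/(1094*13) = 1/14222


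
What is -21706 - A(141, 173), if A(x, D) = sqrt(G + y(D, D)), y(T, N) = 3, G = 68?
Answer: -21706 - sqrt(71) ≈ -21714.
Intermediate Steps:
A(x, D) = sqrt(71) (A(x, D) = sqrt(68 + 3) = sqrt(71))
-21706 - A(141, 173) = -21706 - sqrt(71)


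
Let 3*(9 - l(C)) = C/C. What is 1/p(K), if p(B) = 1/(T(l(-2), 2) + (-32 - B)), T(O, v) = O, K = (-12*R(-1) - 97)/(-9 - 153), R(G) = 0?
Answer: -3877/162 ≈ -23.932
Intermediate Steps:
l(C) = 26/3 (l(C) = 9 - C/(3*C) = 9 - ⅓*1 = 9 - ⅓ = 26/3)
K = 97/162 (K = (-12*0 - 97)/(-9 - 153) = (0 - 97)/(-162) = -97*(-1/162) = 97/162 ≈ 0.59877)
p(B) = 1/(-70/3 - B) (p(B) = 1/(26/3 + (-32 - B)) = 1/(-70/3 - B))
1/p(K) = 1/(-3/(70 + 3*(97/162))) = 1/(-3/(70 + 97/54)) = 1/(-3/3877/54) = 1/(-3*54/3877) = 1/(-162/3877) = -3877/162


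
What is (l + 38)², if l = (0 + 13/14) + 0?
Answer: 297025/196 ≈ 1515.4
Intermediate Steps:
l = 13/14 (l = (0 + 13*(1/14)) + 0 = (0 + 13/14) + 0 = 13/14 + 0 = 13/14 ≈ 0.92857)
(l + 38)² = (13/14 + 38)² = (545/14)² = 297025/196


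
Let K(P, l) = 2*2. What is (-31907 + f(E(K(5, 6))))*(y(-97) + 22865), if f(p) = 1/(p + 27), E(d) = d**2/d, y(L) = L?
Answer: -22520193088/31 ≈ -7.2646e+8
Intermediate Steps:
K(P, l) = 4
E(d) = d
f(p) = 1/(27 + p)
(-31907 + f(E(K(5, 6))))*(y(-97) + 22865) = (-31907 + 1/(27 + 4))*(-97 + 22865) = (-31907 + 1/31)*22768 = -989116/31*22768 = -22520193088/31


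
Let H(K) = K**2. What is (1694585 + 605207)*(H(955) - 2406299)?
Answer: -3436519391008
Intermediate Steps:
(1694585 + 605207)*(H(955) - 2406299) = (1694585 + 605207)*(955**2 - 2406299) = 2299792*(912025 - 2406299) = 2299792*(-1494274) = -3436519391008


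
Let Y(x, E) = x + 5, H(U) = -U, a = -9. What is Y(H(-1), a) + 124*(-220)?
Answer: -27274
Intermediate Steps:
Y(x, E) = 5 + x
Y(H(-1), a) + 124*(-220) = (5 - 1*(-1)) + 124*(-220) = (5 + 1) - 27280 = 6 - 27280 = -27274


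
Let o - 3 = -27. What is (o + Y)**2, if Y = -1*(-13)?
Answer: 121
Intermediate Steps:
o = -24 (o = 3 - 27 = -24)
Y = 13
(o + Y)**2 = (-24 + 13)**2 = (-11)**2 = 121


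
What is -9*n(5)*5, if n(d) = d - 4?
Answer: -45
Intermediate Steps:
n(d) = -4 + d
-9*n(5)*5 = -9*(-4 + 5)*5 = -9*1*5 = -9*5 = -45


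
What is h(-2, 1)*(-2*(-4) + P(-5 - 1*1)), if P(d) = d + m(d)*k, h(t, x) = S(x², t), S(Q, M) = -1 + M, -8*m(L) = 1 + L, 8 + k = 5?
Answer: -3/8 ≈ -0.37500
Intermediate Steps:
k = -3 (k = -8 + 5 = -3)
m(L) = -⅛ - L/8 (m(L) = -(1 + L)/8 = -⅛ - L/8)
h(t, x) = -1 + t
P(d) = 3/8 + 11*d/8 (P(d) = d + (-⅛ - d/8)*(-3) = d + (3/8 + 3*d/8) = 3/8 + 11*d/8)
h(-2, 1)*(-2*(-4) + P(-5 - 1*1)) = (-1 - 2)*(-2*(-4) + (3/8 + 11*(-5 - 1*1)/8)) = -3*(8 + (3/8 + 11*(-5 - 1)/8)) = -3*(8 + (3/8 + (11/8)*(-6))) = -3*(8 + (3/8 - 33/4)) = -3*(8 - 63/8) = -3*⅛ = -3/8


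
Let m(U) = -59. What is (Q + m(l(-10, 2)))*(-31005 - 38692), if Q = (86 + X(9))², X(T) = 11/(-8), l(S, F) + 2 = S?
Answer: -31680980441/64 ≈ -4.9502e+8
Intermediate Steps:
l(S, F) = -2 + S
X(T) = -11/8 (X(T) = 11*(-⅛) = -11/8)
Q = 458329/64 (Q = (86 - 11/8)² = (677/8)² = 458329/64 ≈ 7161.4)
(Q + m(l(-10, 2)))*(-31005 - 38692) = (458329/64 - 59)*(-31005 - 38692) = (454553/64)*(-69697) = -31680980441/64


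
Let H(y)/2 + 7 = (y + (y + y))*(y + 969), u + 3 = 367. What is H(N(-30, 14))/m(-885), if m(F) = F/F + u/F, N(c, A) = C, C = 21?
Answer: 110382510/521 ≈ 2.1187e+5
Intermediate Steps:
u = 364 (u = -3 + 367 = 364)
N(c, A) = 21
H(y) = -14 + 6*y*(969 + y) (H(y) = -14 + 2*((y + (y + y))*(y + 969)) = -14 + 2*((y + 2*y)*(969 + y)) = -14 + 2*((3*y)*(969 + y)) = -14 + 2*(3*y*(969 + y)) = -14 + 6*y*(969 + y))
m(F) = 1 + 364/F (m(F) = F/F + 364/F = 1 + 364/F)
H(N(-30, 14))/m(-885) = (-14 + 6*21² + 5814*21)/(((364 - 885)/(-885))) = (-14 + 6*441 + 122094)/((-1/885*(-521))) = (-14 + 2646 + 122094)/(521/885) = 124726*(885/521) = 110382510/521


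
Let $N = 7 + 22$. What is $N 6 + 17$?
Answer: $191$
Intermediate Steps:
$N = 29$
$N 6 + 17 = 29 \cdot 6 + 17 = 174 + 17 = 191$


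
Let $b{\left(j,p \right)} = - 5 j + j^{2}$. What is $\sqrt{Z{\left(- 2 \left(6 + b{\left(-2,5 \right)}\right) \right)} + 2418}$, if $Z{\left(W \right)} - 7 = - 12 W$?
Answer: $\sqrt{2905} \approx 53.898$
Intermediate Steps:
$b{\left(j,p \right)} = j^{2} - 5 j$
$Z{\left(W \right)} = 7 - 12 W$
$\sqrt{Z{\left(- 2 \left(6 + b{\left(-2,5 \right)}\right) \right)} + 2418} = \sqrt{\left(7 - 12 \left(- 2 \left(6 - 2 \left(-5 - 2\right)\right)\right)\right) + 2418} = \sqrt{\left(7 - 12 \left(- 2 \left(6 - -14\right)\right)\right) + 2418} = \sqrt{\left(7 - 12 \left(- 2 \left(6 + 14\right)\right)\right) + 2418} = \sqrt{\left(7 - 12 \left(\left(-2\right) 20\right)\right) + 2418} = \sqrt{\left(7 - -480\right) + 2418} = \sqrt{\left(7 + 480\right) + 2418} = \sqrt{487 + 2418} = \sqrt{2905}$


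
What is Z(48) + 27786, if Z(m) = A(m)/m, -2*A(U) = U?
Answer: 55571/2 ≈ 27786.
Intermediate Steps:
A(U) = -U/2
Z(m) = -1/2 (Z(m) = (-m/2)/m = -1/2)
Z(48) + 27786 = -1/2 + 27786 = 55571/2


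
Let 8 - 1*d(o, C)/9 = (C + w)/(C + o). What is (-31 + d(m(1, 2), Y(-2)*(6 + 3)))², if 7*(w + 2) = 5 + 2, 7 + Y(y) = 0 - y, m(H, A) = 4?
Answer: 1605289/1681 ≈ 954.96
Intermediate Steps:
Y(y) = -7 - y (Y(y) = -7 + (0 - y) = -7 - y)
w = -1 (w = -2 + (5 + 2)/7 = -2 + (⅐)*7 = -2 + 1 = -1)
d(o, C) = 72 - 9*(-1 + C)/(C + o) (d(o, C) = 72 - 9*(C - 1)/(C + o) = 72 - 9*(-1 + C)/(C + o))
(-31 + d(m(1, 2), Y(-2)*(6 + 3)))² = (-31 + 9*(1 + 7*((-7 - 1*(-2))*(6 + 3)) + 8*4)/((-7 - 1*(-2))*(6 + 3) + 4))² = (-31 + 9*(1 + 7*((-7 + 2)*9) + 32)/((-7 + 2)*9 + 4))² = (-31 + 9*(1 + 7*(-5*9) + 32)/(-5*9 + 4))² = (-31 + 9*(1 + 7*(-45) + 32)/(-45 + 4))² = (-31 + 9*(1 - 315 + 32)/(-41))² = (-31 + 9*(-1/41)*(-282))² = (-31 + 2538/41)² = (1267/41)² = 1605289/1681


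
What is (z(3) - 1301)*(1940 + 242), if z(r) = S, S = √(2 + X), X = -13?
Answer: -2838782 + 2182*I*√11 ≈ -2.8388e+6 + 7236.9*I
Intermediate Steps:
S = I*√11 (S = √(2 - 13) = √(-11) = I*√11 ≈ 3.3166*I)
z(r) = I*√11
(z(3) - 1301)*(1940 + 242) = (I*√11 - 1301)*(1940 + 242) = (-1301 + I*√11)*2182 = -2838782 + 2182*I*√11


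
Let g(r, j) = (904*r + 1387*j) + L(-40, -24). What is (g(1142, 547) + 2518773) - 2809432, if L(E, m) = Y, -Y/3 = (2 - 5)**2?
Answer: 1500371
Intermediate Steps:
Y = -27 (Y = -3*(2 - 5)**2 = -3*(-3)**2 = -3*9 = -27)
L(E, m) = -27
g(r, j) = -27 + 904*r + 1387*j (g(r, j) = (904*r + 1387*j) - 27 = -27 + 904*r + 1387*j)
(g(1142, 547) + 2518773) - 2809432 = ((-27 + 904*1142 + 1387*547) + 2518773) - 2809432 = ((-27 + 1032368 + 758689) + 2518773) - 2809432 = (1791030 + 2518773) - 2809432 = 4309803 - 2809432 = 1500371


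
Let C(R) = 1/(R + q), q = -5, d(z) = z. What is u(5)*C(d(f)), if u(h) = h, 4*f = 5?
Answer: -4/3 ≈ -1.3333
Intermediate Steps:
f = 5/4 (f = (1/4)*5 = 5/4 ≈ 1.2500)
C(R) = 1/(-5 + R) (C(R) = 1/(R - 5) = 1/(-5 + R))
u(5)*C(d(f)) = 5/(-5 + 5/4) = 5/(-15/4) = 5*(-4/15) = -4/3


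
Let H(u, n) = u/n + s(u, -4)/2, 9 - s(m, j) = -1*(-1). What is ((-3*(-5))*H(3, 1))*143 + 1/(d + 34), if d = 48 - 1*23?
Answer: 885886/59 ≈ 15015.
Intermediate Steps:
s(m, j) = 8 (s(m, j) = 9 - (-1)*(-1) = 9 - 1*1 = 9 - 1 = 8)
H(u, n) = 4 + u/n (H(u, n) = u/n + 8/2 = u/n + 8*(1/2) = u/n + 4 = 4 + u/n)
d = 25 (d = 48 - 23 = 25)
((-3*(-5))*H(3, 1))*143 + 1/(d + 34) = ((-3*(-5))*(4 + 3/1))*143 + 1/(25 + 34) = (15*(4 + 3*1))*143 + 1/59 = (15*(4 + 3))*143 + 1/59 = (15*7)*143 + 1/59 = 105*143 + 1/59 = 15015 + 1/59 = 885886/59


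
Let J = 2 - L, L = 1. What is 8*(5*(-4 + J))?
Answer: -120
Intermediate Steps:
J = 1 (J = 2 - 1*1 = 2 - 1 = 1)
8*(5*(-4 + J)) = 8*(5*(-4 + 1)) = 8*(5*(-3)) = 8*(-15) = -120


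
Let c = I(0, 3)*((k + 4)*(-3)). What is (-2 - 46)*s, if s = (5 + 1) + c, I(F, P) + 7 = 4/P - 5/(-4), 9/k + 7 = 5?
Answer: 30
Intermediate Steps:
k = -9/2 (k = 9/(-7 + 5) = 9/(-2) = 9*(-1/2) = -9/2 ≈ -4.5000)
I(F, P) = -23/4 + 4/P (I(F, P) = -7 + (4/P - 5/(-4)) = -7 + (4/P - 5*(-1/4)) = -7 + (4/P + 5/4) = -7 + (5/4 + 4/P) = -23/4 + 4/P)
c = -53/8 (c = (-23/4 + 4/3)*((-9/2 + 4)*(-3)) = (-23/4 + 4*(1/3))*(-1/2*(-3)) = (-23/4 + 4/3)*(3/2) = -53/12*3/2 = -53/8 ≈ -6.6250)
s = -5/8 (s = (5 + 1) - 53/8 = 6 - 53/8 = -5/8 ≈ -0.62500)
(-2 - 46)*s = (-2 - 46)*(-5/8) = -48*(-5/8) = 30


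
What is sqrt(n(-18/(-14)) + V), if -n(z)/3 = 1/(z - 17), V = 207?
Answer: sqrt(2507010)/110 ≈ 14.394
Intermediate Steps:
n(z) = -3/(-17 + z) (n(z) = -3/(z - 17) = -3/(-17 + z))
sqrt(n(-18/(-14)) + V) = sqrt(-3/(-17 - 18/(-14)) + 207) = sqrt(-3/(-17 - 18*(-1/14)) + 207) = sqrt(-3/(-17 + 9/7) + 207) = sqrt(-3/(-110/7) + 207) = sqrt(-3*(-7/110) + 207) = sqrt(21/110 + 207) = sqrt(22791/110) = sqrt(2507010)/110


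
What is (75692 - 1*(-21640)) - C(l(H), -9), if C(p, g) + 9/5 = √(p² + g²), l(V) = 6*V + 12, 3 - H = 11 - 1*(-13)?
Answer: 486669/5 - 3*√1453 ≈ 97220.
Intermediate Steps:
H = -21 (H = 3 - (11 - 1*(-13)) = 3 - (11 + 13) = 3 - 1*24 = 3 - 24 = -21)
l(V) = 12 + 6*V
C(p, g) = -9/5 + √(g² + p²) (C(p, g) = -9/5 + √(p² + g²) = -9/5 + √(g² + p²))
(75692 - 1*(-21640)) - C(l(H), -9) = (75692 - 1*(-21640)) - (-9/5 + √((-9)² + (12 + 6*(-21))²)) = (75692 + 21640) - (-9/5 + √(81 + (12 - 126)²)) = 97332 - (-9/5 + √(81 + (-114)²)) = 97332 - (-9/5 + √(81 + 12996)) = 97332 - (-9/5 + √13077) = 97332 - (-9/5 + 3*√1453) = 97332 + (9/5 - 3*√1453) = 486669/5 - 3*√1453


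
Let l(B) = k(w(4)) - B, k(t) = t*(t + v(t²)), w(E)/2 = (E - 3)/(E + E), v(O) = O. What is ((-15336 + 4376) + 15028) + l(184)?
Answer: 248581/64 ≈ 3884.1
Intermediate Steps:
w(E) = (-3 + E)/E (w(E) = 2*((E - 3)/(E + E)) = 2*((-3 + E)/((2*E))) = 2*((-3 + E)*(1/(2*E))) = 2*((-3 + E)/(2*E)) = (-3 + E)/E)
k(t) = t*(t + t²)
l(B) = 5/64 - B (l(B) = ((-3 + 4)/4)²*(1 + (-3 + 4)/4) - B = ((¼)*1)²*(1 + (¼)*1) - B = (¼)²*(1 + ¼) - B = (1/16)*(5/4) - B = 5/64 - B)
((-15336 + 4376) + 15028) + l(184) = ((-15336 + 4376) + 15028) + (5/64 - 1*184) = (-10960 + 15028) + (5/64 - 184) = 4068 - 11771/64 = 248581/64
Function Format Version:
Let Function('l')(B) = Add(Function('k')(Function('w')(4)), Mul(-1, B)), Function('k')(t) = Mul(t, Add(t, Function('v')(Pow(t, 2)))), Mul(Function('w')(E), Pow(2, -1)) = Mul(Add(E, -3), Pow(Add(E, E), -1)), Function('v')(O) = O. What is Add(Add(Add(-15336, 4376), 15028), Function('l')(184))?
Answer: Rational(248581, 64) ≈ 3884.1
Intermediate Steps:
Function('w')(E) = Mul(Pow(E, -1), Add(-3, E)) (Function('w')(E) = Mul(2, Mul(Add(E, -3), Pow(Add(E, E), -1))) = Mul(2, Mul(Add(-3, E), Pow(Mul(2, E), -1))) = Mul(2, Mul(Add(-3, E), Mul(Rational(1, 2), Pow(E, -1)))) = Mul(2, Mul(Rational(1, 2), Pow(E, -1), Add(-3, E))) = Mul(Pow(E, -1), Add(-3, E)))
Function('k')(t) = Mul(t, Add(t, Pow(t, 2)))
Function('l')(B) = Add(Rational(5, 64), Mul(-1, B)) (Function('l')(B) = Add(Mul(Pow(Mul(Pow(4, -1), Add(-3, 4)), 2), Add(1, Mul(Pow(4, -1), Add(-3, 4)))), Mul(-1, B)) = Add(Mul(Pow(Mul(Rational(1, 4), 1), 2), Add(1, Mul(Rational(1, 4), 1))), Mul(-1, B)) = Add(Mul(Pow(Rational(1, 4), 2), Add(1, Rational(1, 4))), Mul(-1, B)) = Add(Mul(Rational(1, 16), Rational(5, 4)), Mul(-1, B)) = Add(Rational(5, 64), Mul(-1, B)))
Add(Add(Add(-15336, 4376), 15028), Function('l')(184)) = Add(Add(Add(-15336, 4376), 15028), Add(Rational(5, 64), Mul(-1, 184))) = Add(Add(-10960, 15028), Add(Rational(5, 64), -184)) = Add(4068, Rational(-11771, 64)) = Rational(248581, 64)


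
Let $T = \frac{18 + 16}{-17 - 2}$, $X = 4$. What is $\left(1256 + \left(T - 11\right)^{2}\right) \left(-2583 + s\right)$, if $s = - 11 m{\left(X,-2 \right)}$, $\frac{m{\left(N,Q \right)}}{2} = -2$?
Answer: $- \frac{1301148635}{361} \approx -3.6043 \cdot 10^{6}$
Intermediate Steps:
$m{\left(N,Q \right)} = -4$ ($m{\left(N,Q \right)} = 2 \left(-2\right) = -4$)
$T = - \frac{34}{19}$ ($T = \frac{34}{-19} = 34 \left(- \frac{1}{19}\right) = - \frac{34}{19} \approx -1.7895$)
$s = 44$ ($s = \left(-11\right) \left(-4\right) = 44$)
$\left(1256 + \left(T - 11\right)^{2}\right) \left(-2583 + s\right) = \left(1256 + \left(- \frac{34}{19} - 11\right)^{2}\right) \left(-2583 + 44\right) = \left(1256 + \left(- \frac{243}{19}\right)^{2}\right) \left(-2539\right) = \left(1256 + \frac{59049}{361}\right) \left(-2539\right) = \frac{512465}{361} \left(-2539\right) = - \frac{1301148635}{361}$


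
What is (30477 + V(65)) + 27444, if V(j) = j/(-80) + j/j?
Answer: 926739/16 ≈ 57921.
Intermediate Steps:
V(j) = 1 - j/80 (V(j) = j*(-1/80) + 1 = -j/80 + 1 = 1 - j/80)
(30477 + V(65)) + 27444 = (30477 + (1 - 1/80*65)) + 27444 = (30477 + (1 - 13/16)) + 27444 = (30477 + 3/16) + 27444 = 487635/16 + 27444 = 926739/16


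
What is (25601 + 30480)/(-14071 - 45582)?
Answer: -56081/59653 ≈ -0.94012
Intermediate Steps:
(25601 + 30480)/(-14071 - 45582) = 56081/(-59653) = 56081*(-1/59653) = -56081/59653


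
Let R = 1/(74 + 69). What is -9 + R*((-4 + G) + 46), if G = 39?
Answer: -1206/143 ≈ -8.4336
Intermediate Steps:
R = 1/143 ≈ 0.0069930
-9 + R*((-4 + G) + 46) = -9 + ((-4 + 39) + 46)/143 = -9 + (35 + 46)/143 = -9 + (1/143)*81 = -9 + 81/143 = -1206/143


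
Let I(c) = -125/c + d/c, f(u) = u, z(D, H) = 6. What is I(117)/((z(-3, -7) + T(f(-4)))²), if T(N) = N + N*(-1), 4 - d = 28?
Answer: -149/4212 ≈ -0.035375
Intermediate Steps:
d = -24 (d = 4 - 1*28 = 4 - 28 = -24)
T(N) = 0 (T(N) = N - N = 0)
I(c) = -149/c (I(c) = -125/c - 24/c = -149/c)
I(117)/((z(-3, -7) + T(f(-4)))²) = (-149/117)/((6 + 0)²) = (-149*1/117)/(6²) = -149/117/36 = -149/117*1/36 = -149/4212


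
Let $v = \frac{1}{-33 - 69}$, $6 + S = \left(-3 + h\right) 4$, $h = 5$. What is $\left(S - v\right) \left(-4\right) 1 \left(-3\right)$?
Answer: $\frac{410}{17} \approx 24.118$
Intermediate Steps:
$S = 2$ ($S = -6 + \left(-3 + 5\right) 4 = -6 + 2 \cdot 4 = -6 + 8 = 2$)
$v = - \frac{1}{102}$ ($v = \frac{1}{-102} = - \frac{1}{102} \approx -0.0098039$)
$\left(S - v\right) \left(-4\right) 1 \left(-3\right) = \left(2 - - \frac{1}{102}\right) \left(-4\right) 1 \left(-3\right) = \left(2 + \frac{1}{102}\right) \left(\left(-4\right) \left(-3\right)\right) = \frac{205}{102} \cdot 12 = \frac{410}{17}$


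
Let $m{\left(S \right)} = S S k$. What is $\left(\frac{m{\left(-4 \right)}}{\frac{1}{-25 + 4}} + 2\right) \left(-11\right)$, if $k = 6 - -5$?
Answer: $40634$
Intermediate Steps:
$k = 11$ ($k = 6 + 5 = 11$)
$m{\left(S \right)} = 11 S^{2}$ ($m{\left(S \right)} = S S 11 = S^{2} \cdot 11 = 11 S^{2}$)
$\left(\frac{m{\left(-4 \right)}}{\frac{1}{-25 + 4}} + 2\right) \left(-11\right) = \left(\frac{11 \left(-4\right)^{2}}{\frac{1}{-25 + 4}} + 2\right) \left(-11\right) = \left(\frac{11 \cdot 16}{\frac{1}{-21}} + 2\right) \left(-11\right) = \left(\frac{176}{- \frac{1}{21}} + 2\right) \left(-11\right) = \left(176 \left(-21\right) + 2\right) \left(-11\right) = \left(-3696 + 2\right) \left(-11\right) = \left(-3694\right) \left(-11\right) = 40634$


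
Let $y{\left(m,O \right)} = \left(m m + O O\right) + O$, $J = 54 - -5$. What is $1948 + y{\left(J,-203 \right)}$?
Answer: $46435$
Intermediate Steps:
$J = 59$ ($J = 54 + 5 = 59$)
$y{\left(m,O \right)} = O + O^{2} + m^{2}$ ($y{\left(m,O \right)} = \left(m^{2} + O^{2}\right) + O = \left(O^{2} + m^{2}\right) + O = O + O^{2} + m^{2}$)
$1948 + y{\left(J,-203 \right)} = 1948 + \left(-203 + \left(-203\right)^{2} + 59^{2}\right) = 1948 + \left(-203 + 41209 + 3481\right) = 1948 + 44487 = 46435$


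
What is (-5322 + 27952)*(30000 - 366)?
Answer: 670617420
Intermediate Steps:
(-5322 + 27952)*(30000 - 366) = 22630*29634 = 670617420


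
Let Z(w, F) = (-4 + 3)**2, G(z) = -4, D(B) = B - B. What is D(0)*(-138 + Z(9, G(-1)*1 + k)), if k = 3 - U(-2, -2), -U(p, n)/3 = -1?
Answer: 0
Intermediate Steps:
D(B) = 0
U(p, n) = 3 (U(p, n) = -3*(-1) = 3)
k = 0 (k = 3 - 1*3 = 3 - 3 = 0)
Z(w, F) = 1 (Z(w, F) = (-1)**2 = 1)
D(0)*(-138 + Z(9, G(-1)*1 + k)) = 0*(-138 + 1) = 0*(-137) = 0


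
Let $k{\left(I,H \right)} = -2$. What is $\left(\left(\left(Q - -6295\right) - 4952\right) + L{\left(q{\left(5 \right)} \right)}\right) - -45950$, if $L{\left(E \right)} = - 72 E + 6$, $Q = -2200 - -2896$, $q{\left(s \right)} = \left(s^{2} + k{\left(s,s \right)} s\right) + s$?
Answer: $46555$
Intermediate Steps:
$q{\left(s \right)} = s^{2} - s$ ($q{\left(s \right)} = \left(s^{2} - 2 s\right) + s = s^{2} - s$)
$Q = 696$ ($Q = -2200 + 2896 = 696$)
$L{\left(E \right)} = 6 - 72 E$
$\left(\left(\left(Q - -6295\right) - 4952\right) + L{\left(q{\left(5 \right)} \right)}\right) - -45950 = \left(\left(\left(696 - -6295\right) - 4952\right) + \left(6 - 72 \cdot 5 \left(-1 + 5\right)\right)\right) - -45950 = \left(\left(\left(696 + 6295\right) - 4952\right) + \left(6 - 72 \cdot 5 \cdot 4\right)\right) + 45950 = \left(\left(6991 - 4952\right) + \left(6 - 1440\right)\right) + 45950 = \left(2039 + \left(6 - 1440\right)\right) + 45950 = \left(2039 - 1434\right) + 45950 = 605 + 45950 = 46555$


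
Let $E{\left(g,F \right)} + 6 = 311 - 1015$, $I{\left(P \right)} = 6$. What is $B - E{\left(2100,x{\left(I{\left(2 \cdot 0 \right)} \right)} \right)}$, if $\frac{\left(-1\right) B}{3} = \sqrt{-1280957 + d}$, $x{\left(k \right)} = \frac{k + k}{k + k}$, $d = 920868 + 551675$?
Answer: $710 - 3 \sqrt{191586} \approx -603.12$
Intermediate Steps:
$d = 1472543$
$x{\left(k \right)} = 1$ ($x{\left(k \right)} = \frac{2 k}{2 k} = 2 k \frac{1}{2 k} = 1$)
$E{\left(g,F \right)} = -710$ ($E{\left(g,F \right)} = -6 + \left(311 - 1015\right) = -6 - 704 = -710$)
$B = - 3 \sqrt{191586}$ ($B = - 3 \sqrt{-1280957 + 1472543} = - 3 \sqrt{191586} \approx -1313.1$)
$B - E{\left(2100,x{\left(I{\left(2 \cdot 0 \right)} \right)} \right)} = - 3 \sqrt{191586} - -710 = - 3 \sqrt{191586} + 710 = 710 - 3 \sqrt{191586}$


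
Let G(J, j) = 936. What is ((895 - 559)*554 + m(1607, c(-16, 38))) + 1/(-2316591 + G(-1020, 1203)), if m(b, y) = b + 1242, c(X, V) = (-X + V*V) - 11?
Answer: 437642585414/2315655 ≈ 1.8899e+5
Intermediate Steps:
c(X, V) = -11 + V**2 - X (c(X, V) = (-X + V**2) - 11 = (V**2 - X) - 11 = -11 + V**2 - X)
m(b, y) = 1242 + b
((895 - 559)*554 + m(1607, c(-16, 38))) + 1/(-2316591 + G(-1020, 1203)) = ((895 - 559)*554 + (1242 + 1607)) + 1/(-2316591 + 936) = (336*554 + 2849) + 1/(-2315655) = (186144 + 2849) - 1/2315655 = 188993 - 1/2315655 = 437642585414/2315655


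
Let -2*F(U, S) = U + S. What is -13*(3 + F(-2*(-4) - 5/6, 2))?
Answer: 247/12 ≈ 20.583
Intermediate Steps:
F(U, S) = -S/2 - U/2 (F(U, S) = -(U + S)/2 = -(S + U)/2 = -S/2 - U/2)
-13*(3 + F(-2*(-4) - 5/6, 2)) = -13*(3 + (-1/2*2 - (-2*(-4) - 5/6)/2)) = -13*(3 + (-1 - (8 - 5*1/6)/2)) = -13*(3 + (-1 - (8 - 5/6)/2)) = -13*(3 + (-1 - 1/2*43/6)) = -13*(3 + (-1 - 43/12)) = -13*(3 - 55/12) = -13*(-19/12) = 247/12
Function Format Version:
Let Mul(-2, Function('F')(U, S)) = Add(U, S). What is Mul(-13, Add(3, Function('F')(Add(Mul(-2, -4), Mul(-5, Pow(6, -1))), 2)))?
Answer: Rational(247, 12) ≈ 20.583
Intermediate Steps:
Function('F')(U, S) = Add(Mul(Rational(-1, 2), S), Mul(Rational(-1, 2), U)) (Function('F')(U, S) = Mul(Rational(-1, 2), Add(U, S)) = Mul(Rational(-1, 2), Add(S, U)) = Add(Mul(Rational(-1, 2), S), Mul(Rational(-1, 2), U)))
Mul(-13, Add(3, Function('F')(Add(Mul(-2, -4), Mul(-5, Pow(6, -1))), 2))) = Mul(-13, Add(3, Add(Mul(Rational(-1, 2), 2), Mul(Rational(-1, 2), Add(Mul(-2, -4), Mul(-5, Pow(6, -1))))))) = Mul(-13, Add(3, Add(-1, Mul(Rational(-1, 2), Add(8, Mul(-5, Rational(1, 6))))))) = Mul(-13, Add(3, Add(-1, Mul(Rational(-1, 2), Add(8, Rational(-5, 6)))))) = Mul(-13, Add(3, Add(-1, Mul(Rational(-1, 2), Rational(43, 6))))) = Mul(-13, Add(3, Add(-1, Rational(-43, 12)))) = Mul(-13, Add(3, Rational(-55, 12))) = Mul(-13, Rational(-19, 12)) = Rational(247, 12)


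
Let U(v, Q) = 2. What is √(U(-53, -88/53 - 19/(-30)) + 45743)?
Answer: √45745 ≈ 213.88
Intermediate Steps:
√(U(-53, -88/53 - 19/(-30)) + 45743) = √(2 + 45743) = √45745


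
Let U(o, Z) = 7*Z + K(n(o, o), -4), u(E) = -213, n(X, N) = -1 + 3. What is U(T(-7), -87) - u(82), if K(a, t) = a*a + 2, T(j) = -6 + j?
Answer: -390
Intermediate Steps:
n(X, N) = 2
K(a, t) = 2 + a² (K(a, t) = a² + 2 = 2 + a²)
U(o, Z) = 6 + 7*Z (U(o, Z) = 7*Z + (2 + 2²) = 7*Z + (2 + 4) = 7*Z + 6 = 6 + 7*Z)
U(T(-7), -87) - u(82) = (6 + 7*(-87)) - 1*(-213) = (6 - 609) + 213 = -603 + 213 = -390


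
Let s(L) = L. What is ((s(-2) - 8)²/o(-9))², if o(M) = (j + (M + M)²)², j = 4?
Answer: 625/723394816 ≈ 8.6398e-7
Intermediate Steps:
o(M) = (4 + 4*M²)² (o(M) = (4 + (M + M)²)² = (4 + (2*M)²)² = (4 + 4*M²)²)
((s(-2) - 8)²/o(-9))² = ((-2 - 8)²/((16*(1 + (-9)²)²)))² = ((-10)²/((16*(1 + 81)²)))² = (100/((16*82²)))² = (100/((16*6724)))² = (100/107584)² = (100*(1/107584))² = (25/26896)² = 625/723394816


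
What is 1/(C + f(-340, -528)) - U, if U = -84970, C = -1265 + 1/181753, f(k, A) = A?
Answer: 27690289204407/325883128 ≈ 84970.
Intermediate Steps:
C = -229917544/181753 (C = -1265 + 1/181753 = -229917544/181753 ≈ -1265.0)
1/(C + f(-340, -528)) - U = 1/(-229917544/181753 - 528) - 1*(-84970) = 1/(-325883128/181753) + 84970 = -181753/325883128 + 84970 = 27690289204407/325883128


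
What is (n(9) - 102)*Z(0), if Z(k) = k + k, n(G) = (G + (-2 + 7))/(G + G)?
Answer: 0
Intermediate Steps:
n(G) = (5 + G)/(2*G) (n(G) = (G + 5)/((2*G)) = (5 + G)*(1/(2*G)) = (5 + G)/(2*G))
Z(k) = 2*k
(n(9) - 102)*Z(0) = ((½)*(5 + 9)/9 - 102)*(2*0) = ((½)*(⅑)*14 - 102)*0 = (7/9 - 102)*0 = -911/9*0 = 0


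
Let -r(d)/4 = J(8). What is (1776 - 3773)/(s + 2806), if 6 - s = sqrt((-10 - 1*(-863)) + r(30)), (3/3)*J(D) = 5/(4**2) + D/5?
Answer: -112311280/158129973 - 3994*sqrt(84535)/158129973 ≈ -0.71759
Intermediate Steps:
J(D) = 5/16 + D/5 (J(D) = 5/(4**2) + D/5 = 5/16 + D*(1/5) = 5*(1/16) + D/5 = 5/16 + D/5)
r(d) = -153/20 (r(d) = -4*(5/16 + (1/5)*8) = -4*(5/16 + 8/5) = -4*153/80 = -153/20)
s = 6 - sqrt(84535)/10 (s = 6 - sqrt((-10 - 1*(-863)) - 153/20) = 6 - sqrt((-10 + 863) - 153/20) = 6 - sqrt(853 - 153/20) = 6 - sqrt(16907/20) = 6 - sqrt(84535)/10 ≈ -23.075)
(1776 - 3773)/(s + 2806) = (1776 - 3773)/((6 - sqrt(84535)/10) + 2806) = -1997/(2812 - sqrt(84535)/10)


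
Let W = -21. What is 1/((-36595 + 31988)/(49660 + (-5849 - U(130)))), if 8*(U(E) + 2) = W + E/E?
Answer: -87631/9214 ≈ -9.5106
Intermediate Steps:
U(E) = -9/2 (U(E) = -2 + (-21 + E/E)/8 = -2 + (-21 + 1)/8 = -2 + (1/8)*(-20) = -2 - 5/2 = -9/2)
1/((-36595 + 31988)/(49660 + (-5849 - U(130)))) = 1/((-36595 + 31988)/(49660 + (-5849 - 1*(-9/2)))) = 1/(-4607/(49660 + (-5849 + 9/2))) = 1/(-4607/(49660 - 11689/2)) = 1/(-4607/87631/2) = 1/(-4607*2/87631) = 1/(-9214/87631) = -87631/9214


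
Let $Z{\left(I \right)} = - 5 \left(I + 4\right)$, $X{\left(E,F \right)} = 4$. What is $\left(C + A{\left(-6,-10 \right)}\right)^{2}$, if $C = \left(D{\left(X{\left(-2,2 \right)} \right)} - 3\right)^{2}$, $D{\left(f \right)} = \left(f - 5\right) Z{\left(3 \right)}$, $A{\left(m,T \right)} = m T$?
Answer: $1175056$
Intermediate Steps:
$A{\left(m,T \right)} = T m$
$Z{\left(I \right)} = -20 - 5 I$ ($Z{\left(I \right)} = - 5 \left(4 + I\right) = -20 - 5 I$)
$D{\left(f \right)} = 175 - 35 f$ ($D{\left(f \right)} = \left(f - 5\right) \left(-20 - 15\right) = \left(-5 + f\right) \left(-20 - 15\right) = \left(-5 + f\right) \left(-35\right) = 175 - 35 f$)
$C = 1024$ ($C = \left(\left(175 - 140\right) - 3\right)^{2} = \left(35 - 3\right)^{2} = 32^{2} = 1024$)
$\left(C + A{\left(-6,-10 \right)}\right)^{2} = \left(1024 - -60\right)^{2} = \left(1024 + 60\right)^{2} = 1084^{2} = 1175056$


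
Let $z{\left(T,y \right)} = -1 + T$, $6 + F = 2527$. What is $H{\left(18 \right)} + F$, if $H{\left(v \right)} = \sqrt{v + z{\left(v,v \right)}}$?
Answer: $2521 + \sqrt{35} \approx 2526.9$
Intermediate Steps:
$F = 2521$ ($F = -6 + 2527 = 2521$)
$H{\left(v \right)} = \sqrt{-1 + 2 v}$ ($H{\left(v \right)} = \sqrt{v + \left(-1 + v\right)} = \sqrt{-1 + 2 v}$)
$H{\left(18 \right)} + F = \sqrt{-1 + 2 \cdot 18} + 2521 = \sqrt{-1 + 36} + 2521 = \sqrt{35} + 2521 = 2521 + \sqrt{35}$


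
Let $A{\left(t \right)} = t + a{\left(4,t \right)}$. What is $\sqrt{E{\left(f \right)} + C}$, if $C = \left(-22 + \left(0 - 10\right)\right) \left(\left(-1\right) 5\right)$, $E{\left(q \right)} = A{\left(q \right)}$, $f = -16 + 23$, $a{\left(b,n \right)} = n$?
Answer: $\sqrt{174} \approx 13.191$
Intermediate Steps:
$f = 7$
$A{\left(t \right)} = 2 t$ ($A{\left(t \right)} = t + t = 2 t$)
$E{\left(q \right)} = 2 q$
$C = 160$ ($C = \left(-22 + \left(0 - 10\right)\right) \left(-5\right) = \left(-22 - 10\right) \left(-5\right) = \left(-32\right) \left(-5\right) = 160$)
$\sqrt{E{\left(f \right)} + C} = \sqrt{2 \cdot 7 + 160} = \sqrt{14 + 160} = \sqrt{174}$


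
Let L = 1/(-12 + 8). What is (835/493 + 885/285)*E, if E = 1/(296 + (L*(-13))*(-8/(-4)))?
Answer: 89904/5667035 ≈ 0.015864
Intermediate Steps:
L = -¼ (L = 1/(-4) = -¼ ≈ -0.25000)
E = 2/605 (E = 1/(296 + (-¼*(-13))*(-8/(-4))) = 1/(296 + 13*(-8*(-¼))/4) = 1/(296 + (13/4)*2) = 1/(296 + 13/2) = 1/(605/2) = 2/605 ≈ 0.0033058)
(835/493 + 885/285)*E = (835/493 + 885/285)*(2/605) = (835*(1/493) + 885*(1/285))*(2/605) = (835/493 + 59/19)*(2/605) = (44952/9367)*(2/605) = 89904/5667035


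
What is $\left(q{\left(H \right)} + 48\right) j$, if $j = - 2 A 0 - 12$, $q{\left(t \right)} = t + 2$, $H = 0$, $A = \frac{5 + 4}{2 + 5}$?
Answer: $-600$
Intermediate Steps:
$A = \frac{9}{7} \approx 1.2857$
$q{\left(t \right)} = 2 + t$
$j = -12$ ($j = \left(-2\right) \frac{9}{7} \cdot 0 - 12 = \left(- \frac{18}{7}\right) 0 - 12 = 0 - 12 = -12$)
$\left(q{\left(H \right)} + 48\right) j = \left(\left(2 + 0\right) + 48\right) \left(-12\right) = \left(2 + 48\right) \left(-12\right) = 50 \left(-12\right) = -600$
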